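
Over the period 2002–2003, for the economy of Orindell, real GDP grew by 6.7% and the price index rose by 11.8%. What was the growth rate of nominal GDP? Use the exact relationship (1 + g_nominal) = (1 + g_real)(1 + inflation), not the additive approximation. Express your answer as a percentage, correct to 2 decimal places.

19.29%

(1 + g_nom) = (1 + g_real)(1 + π) = 1.0670 × 1.1180 = 1.19291.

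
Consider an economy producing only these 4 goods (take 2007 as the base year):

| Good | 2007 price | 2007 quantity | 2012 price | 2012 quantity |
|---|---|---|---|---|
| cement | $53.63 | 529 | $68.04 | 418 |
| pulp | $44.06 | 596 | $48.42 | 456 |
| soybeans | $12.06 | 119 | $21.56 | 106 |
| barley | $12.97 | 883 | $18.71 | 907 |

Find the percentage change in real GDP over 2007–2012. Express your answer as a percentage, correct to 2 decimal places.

Real GDP 2007 = Nominal GDP 2007 = 53.63·529 + 44.06·596 + 12.06·119 + 12.97·883 = 67517.68.
Real GDP 2012 (at 2007 prices) = 53.63·418 + 44.06·456 + 12.06·106 + 12.97·907 = 55550.85.
Real growth = 55550.85/67517.68 − 1 = -0.1772.

-17.72%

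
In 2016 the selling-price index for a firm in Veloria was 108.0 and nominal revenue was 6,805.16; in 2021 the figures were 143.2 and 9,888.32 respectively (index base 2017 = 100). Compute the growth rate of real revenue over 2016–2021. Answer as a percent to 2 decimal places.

9.59%

Real revenue 2016 = 6805.16 / 1.080 = 6301.07.
Real revenue 2021 = 9888.32 / 1.432 = 6905.25.
Real growth = 6905.25 / 6301.07 − 1 = 0.0959.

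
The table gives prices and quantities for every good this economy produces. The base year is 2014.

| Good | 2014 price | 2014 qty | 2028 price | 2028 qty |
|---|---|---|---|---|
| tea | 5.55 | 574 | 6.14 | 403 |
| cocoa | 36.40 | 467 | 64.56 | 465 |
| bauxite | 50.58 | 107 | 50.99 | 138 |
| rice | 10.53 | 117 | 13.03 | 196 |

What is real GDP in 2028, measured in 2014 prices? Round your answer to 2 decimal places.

28206.57

Real GDP 2028 = Σ (p_2014 × q_2028) = 5.55·403 + 36.40·465 + 50.58·138 + 10.53·196 = 28206.57.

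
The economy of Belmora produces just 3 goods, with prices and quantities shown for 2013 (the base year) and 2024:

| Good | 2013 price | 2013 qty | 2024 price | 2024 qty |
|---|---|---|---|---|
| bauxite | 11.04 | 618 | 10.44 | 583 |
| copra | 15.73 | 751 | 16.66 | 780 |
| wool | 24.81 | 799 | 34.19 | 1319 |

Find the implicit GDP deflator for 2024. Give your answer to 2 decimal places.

124.79

Nominal GDP 2024 = 10.44·583 + 16.66·780 + 34.19·1319 = 64177.93.
Real GDP 2024 (at 2013 prices) = 11.04·583 + 15.73·780 + 24.81·1319 = 51430.11.
Deflator = Nominal/Real × 100 = 64177.93/51430.11 × 100 = 124.787.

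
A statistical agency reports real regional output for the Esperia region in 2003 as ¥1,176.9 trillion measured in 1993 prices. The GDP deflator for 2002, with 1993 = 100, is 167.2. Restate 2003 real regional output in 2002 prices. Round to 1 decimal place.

Real regional output in 2002 prices = Real regional output in 1993 prices × (P_2002/P_1993) = 1176.9 × 1.672 = 1967.78.

¥1,967.8 trillion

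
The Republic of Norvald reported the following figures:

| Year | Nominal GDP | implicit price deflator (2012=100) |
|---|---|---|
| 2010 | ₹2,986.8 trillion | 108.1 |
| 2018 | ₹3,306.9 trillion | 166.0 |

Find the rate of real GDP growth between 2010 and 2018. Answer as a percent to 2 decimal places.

Deflate each year: 2010 → 2986.8/1.081 = 2763.00; 2018 → 3306.9/1.660 = 1992.11.
So real GDP changed by 1992.11/2763.00 − 1 = -0.2790, i.e. -27.90%.

-27.90%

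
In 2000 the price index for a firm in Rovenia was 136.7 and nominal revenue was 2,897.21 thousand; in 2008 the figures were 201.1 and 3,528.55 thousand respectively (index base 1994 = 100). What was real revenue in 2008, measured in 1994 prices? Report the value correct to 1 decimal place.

Real revenue = Nominal / (price index/100) = 3528.55 / 2.011 = 1754.62.

1,754.6 thousand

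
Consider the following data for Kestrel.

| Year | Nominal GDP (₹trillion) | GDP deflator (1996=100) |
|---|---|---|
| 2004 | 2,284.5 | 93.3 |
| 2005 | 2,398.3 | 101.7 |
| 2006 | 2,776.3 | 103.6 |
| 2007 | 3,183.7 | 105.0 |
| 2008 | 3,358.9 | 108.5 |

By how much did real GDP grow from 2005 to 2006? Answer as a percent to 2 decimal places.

13.64%

Real GDP 2005 = 2398.3/1.017 = 2358.21.
Real GDP 2006 = 2776.3/1.036 = 2679.83.
Change = 2679.83/2358.21 − 1 = 0.1364.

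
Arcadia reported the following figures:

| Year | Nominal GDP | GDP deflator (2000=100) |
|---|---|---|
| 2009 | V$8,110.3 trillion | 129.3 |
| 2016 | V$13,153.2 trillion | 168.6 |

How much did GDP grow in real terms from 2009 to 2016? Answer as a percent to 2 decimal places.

Real GDP 2009 = 8110.3 / 1.293 = 6272.47.
Real GDP 2016 = 13153.2 / 1.686 = 7801.42.
Real growth = 7801.42 / 6272.47 − 1 = 0.2438.

24.38%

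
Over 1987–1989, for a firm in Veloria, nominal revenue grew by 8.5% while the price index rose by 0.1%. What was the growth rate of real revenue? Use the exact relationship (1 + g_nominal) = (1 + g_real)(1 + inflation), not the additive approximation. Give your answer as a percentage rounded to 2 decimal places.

(1 + g_nom) = (1 + g_real)(1 + π), so g_real = 1.0850 / 1.0010 − 1 = 0.08392.

8.39%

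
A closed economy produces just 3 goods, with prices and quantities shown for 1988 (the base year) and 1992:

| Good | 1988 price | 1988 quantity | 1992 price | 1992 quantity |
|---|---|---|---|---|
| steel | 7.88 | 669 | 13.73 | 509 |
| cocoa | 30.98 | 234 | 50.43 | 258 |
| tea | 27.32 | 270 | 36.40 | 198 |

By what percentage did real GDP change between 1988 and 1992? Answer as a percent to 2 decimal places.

Real GDP 1988 = Nominal GDP 1988 = 7.88·669 + 30.98·234 + 27.32·270 = 19897.44.
Real GDP 1992 (at 1988 prices) = 7.88·509 + 30.98·258 + 27.32·198 = 17413.12.
Real growth = 17413.12/19897.44 − 1 = -0.1249.

-12.49%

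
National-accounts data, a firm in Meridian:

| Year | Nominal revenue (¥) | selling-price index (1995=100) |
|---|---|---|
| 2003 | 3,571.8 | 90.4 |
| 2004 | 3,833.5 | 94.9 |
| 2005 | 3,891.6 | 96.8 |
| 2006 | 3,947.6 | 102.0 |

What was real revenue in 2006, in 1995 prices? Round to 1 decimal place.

¥3,870.2

Real revenue 2006 = 3947.6 / 1.020 = 3870.20.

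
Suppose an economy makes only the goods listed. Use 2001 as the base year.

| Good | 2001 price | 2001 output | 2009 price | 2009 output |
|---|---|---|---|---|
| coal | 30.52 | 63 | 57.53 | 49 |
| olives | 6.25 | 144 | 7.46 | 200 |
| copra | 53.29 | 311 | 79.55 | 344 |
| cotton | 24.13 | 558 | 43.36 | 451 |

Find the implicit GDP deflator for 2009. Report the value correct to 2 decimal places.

160.30

Nominal GDP 2009 = 57.53·49 + 7.46·200 + 79.55·344 + 43.36·451 = 51231.53.
Real GDP 2009 (at 2001 prices) = 30.52·49 + 6.25·200 + 53.29·344 + 24.13·451 = 31959.87.
Deflator = Nominal/Real × 100 = 51231.53/31959.87 × 100 = 160.300.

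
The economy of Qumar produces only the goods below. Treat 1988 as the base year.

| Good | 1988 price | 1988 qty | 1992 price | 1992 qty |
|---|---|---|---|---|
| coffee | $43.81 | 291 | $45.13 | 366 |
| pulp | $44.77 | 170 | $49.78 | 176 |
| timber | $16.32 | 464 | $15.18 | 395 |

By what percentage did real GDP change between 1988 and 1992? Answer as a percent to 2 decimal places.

8.69%

Real GDP 1988 = Nominal GDP 1988 = 43.81·291 + 44.77·170 + 16.32·464 = 27932.09.
Real GDP 1992 (at 1988 prices) = 43.81·366 + 44.77·176 + 16.32·395 = 30360.38.
Real growth = 30360.38/27932.09 − 1 = 0.0869.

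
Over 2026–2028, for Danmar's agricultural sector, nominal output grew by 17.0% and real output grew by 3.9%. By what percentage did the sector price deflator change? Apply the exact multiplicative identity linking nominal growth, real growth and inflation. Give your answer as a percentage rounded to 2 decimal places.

12.61%

(1 + g_nom) = (1 + g_real)(1 + π), so π = 1.1700 / 1.0390 − 1 = 0.12608.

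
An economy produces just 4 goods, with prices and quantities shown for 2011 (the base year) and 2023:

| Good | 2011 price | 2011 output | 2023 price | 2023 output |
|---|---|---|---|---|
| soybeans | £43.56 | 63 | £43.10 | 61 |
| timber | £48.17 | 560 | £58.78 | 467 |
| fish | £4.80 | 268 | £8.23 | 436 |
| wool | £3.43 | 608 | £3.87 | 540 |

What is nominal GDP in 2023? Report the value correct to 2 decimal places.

Nominal GDP 2023 = Σ (p_2023 × q_2023) = 43.10·61 + 58.78·467 + 8.23·436 + 3.87·540 = 35757.44.

£35757.44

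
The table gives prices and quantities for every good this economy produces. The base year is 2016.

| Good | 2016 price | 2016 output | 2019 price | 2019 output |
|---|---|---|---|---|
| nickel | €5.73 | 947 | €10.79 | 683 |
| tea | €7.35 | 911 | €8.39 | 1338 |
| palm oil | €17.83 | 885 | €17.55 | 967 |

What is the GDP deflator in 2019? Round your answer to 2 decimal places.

Nominal GDP 2019 = 10.79·683 + 8.39·1338 + 17.55·967 = 35566.24.
Real GDP 2019 (at 2016 prices) = 5.73·683 + 7.35·1338 + 17.83·967 = 30989.50.
Deflator = Nominal/Real × 100 = 35566.24/30989.50 × 100 = 114.769.

114.77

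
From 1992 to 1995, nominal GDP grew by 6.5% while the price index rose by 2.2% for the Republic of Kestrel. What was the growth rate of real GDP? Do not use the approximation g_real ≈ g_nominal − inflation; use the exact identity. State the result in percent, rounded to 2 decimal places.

4.21%

(1 + g_nom) = (1 + g_real)(1 + π), so g_real = 1.0650 / 1.0220 − 1 = 0.04207.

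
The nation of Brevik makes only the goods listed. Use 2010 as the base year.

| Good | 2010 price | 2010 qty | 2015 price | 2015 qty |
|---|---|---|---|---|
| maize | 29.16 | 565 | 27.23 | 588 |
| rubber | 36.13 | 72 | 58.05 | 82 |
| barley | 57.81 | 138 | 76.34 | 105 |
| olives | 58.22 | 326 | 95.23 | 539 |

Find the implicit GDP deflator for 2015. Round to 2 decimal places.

Nominal GDP 2015 = 27.23·588 + 58.05·82 + 76.34·105 + 95.23·539 = 80116.01.
Real GDP 2015 (at 2010 prices) = 29.16·588 + 36.13·82 + 57.81·105 + 58.22·539 = 57559.37.
Deflator = Nominal/Real × 100 = 80116.01/57559.37 × 100 = 139.188.

139.19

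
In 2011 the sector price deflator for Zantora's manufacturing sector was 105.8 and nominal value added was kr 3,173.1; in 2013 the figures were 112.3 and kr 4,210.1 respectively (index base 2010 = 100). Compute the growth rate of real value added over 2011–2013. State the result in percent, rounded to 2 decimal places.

25.00%

Real value added 2011 = 3173.1 / 1.058 = 2999.15.
Real value added 2013 = 4210.1 / 1.123 = 3748.98.
Real growth = 3748.98 / 2999.15 − 1 = 0.2500.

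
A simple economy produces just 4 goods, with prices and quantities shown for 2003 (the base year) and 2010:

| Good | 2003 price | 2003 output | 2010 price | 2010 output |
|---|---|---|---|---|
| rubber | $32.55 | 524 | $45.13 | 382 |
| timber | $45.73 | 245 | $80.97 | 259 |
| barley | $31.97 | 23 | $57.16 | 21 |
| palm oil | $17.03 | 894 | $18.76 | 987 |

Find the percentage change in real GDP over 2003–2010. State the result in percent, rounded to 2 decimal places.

-5.57%

Real GDP 2003 = Nominal GDP 2003 = 32.55·524 + 45.73·245 + 31.97·23 + 17.03·894 = 44220.18.
Real GDP 2010 (at 2003 prices) = 32.55·382 + 45.73·259 + 31.97·21 + 17.03·987 = 41758.15.
Real growth = 41758.15/44220.18 − 1 = -0.0557.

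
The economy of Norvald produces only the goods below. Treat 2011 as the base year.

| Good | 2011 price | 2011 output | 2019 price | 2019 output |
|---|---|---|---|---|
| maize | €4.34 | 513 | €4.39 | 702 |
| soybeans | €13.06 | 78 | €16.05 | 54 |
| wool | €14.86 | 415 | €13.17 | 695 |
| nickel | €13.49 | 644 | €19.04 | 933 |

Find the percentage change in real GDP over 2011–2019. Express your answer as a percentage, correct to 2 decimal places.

47.33%

Real GDP 2011 = Nominal GDP 2011 = 4.34·513 + 13.06·78 + 14.86·415 + 13.49·644 = 18099.56.
Real GDP 2019 (at 2011 prices) = 4.34·702 + 13.06·54 + 14.86·695 + 13.49·933 = 26665.79.
Real growth = 26665.79/18099.56 − 1 = 0.4733.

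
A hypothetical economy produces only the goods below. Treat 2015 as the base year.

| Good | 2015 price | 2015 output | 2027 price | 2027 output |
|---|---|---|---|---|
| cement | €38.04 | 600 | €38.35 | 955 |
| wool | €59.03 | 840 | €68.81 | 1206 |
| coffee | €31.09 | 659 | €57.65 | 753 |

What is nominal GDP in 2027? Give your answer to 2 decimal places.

€163019.56

Nominal GDP 2027 = Σ (p_2027 × q_2027) = 38.35·955 + 68.81·1206 + 57.65·753 = 163019.56.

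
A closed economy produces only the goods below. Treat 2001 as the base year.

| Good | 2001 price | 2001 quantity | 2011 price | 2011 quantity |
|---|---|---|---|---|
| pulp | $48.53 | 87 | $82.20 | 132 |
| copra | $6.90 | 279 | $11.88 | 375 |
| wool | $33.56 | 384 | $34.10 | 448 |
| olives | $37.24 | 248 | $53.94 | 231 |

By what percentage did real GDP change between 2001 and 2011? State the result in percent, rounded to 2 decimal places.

Real GDP 2001 = Nominal GDP 2001 = 48.53·87 + 6.90·279 + 33.56·384 + 37.24·248 = 28269.77.
Real GDP 2011 (at 2001 prices) = 48.53·132 + 6.90·375 + 33.56·448 + 37.24·231 = 32630.78.
Real growth = 32630.78/28269.77 − 1 = 0.1543.

15.43%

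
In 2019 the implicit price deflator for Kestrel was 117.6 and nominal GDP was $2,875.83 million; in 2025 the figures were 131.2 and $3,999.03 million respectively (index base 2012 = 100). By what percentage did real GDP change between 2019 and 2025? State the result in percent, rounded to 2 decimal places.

24.64%

Deflate each year: 2019 → 2875.83/1.176 = 2445.43; 2025 → 3999.03/1.312 = 3048.04.
So real GDP changed by 3048.04/2445.43 − 1 = 0.2464, i.e. 24.64%.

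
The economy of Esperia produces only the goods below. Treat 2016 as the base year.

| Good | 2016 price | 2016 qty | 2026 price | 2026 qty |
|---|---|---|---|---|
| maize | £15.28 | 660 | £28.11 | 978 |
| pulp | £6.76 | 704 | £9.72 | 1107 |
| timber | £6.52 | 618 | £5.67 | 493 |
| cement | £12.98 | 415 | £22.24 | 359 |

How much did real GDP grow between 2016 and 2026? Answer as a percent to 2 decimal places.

24.90%

Real GDP 2016 = Nominal GDP 2016 = 15.28·660 + 6.76·704 + 6.52·618 + 12.98·415 = 24259.90.
Real GDP 2026 (at 2016 prices) = 15.28·978 + 6.76·1107 + 6.52·493 + 12.98·359 = 30301.34.
Real growth = 30301.34/24259.90 − 1 = 0.2490.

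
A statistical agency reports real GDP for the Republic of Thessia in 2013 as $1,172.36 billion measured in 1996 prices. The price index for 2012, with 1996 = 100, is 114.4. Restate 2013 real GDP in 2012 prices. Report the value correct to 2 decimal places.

Real GDP in 2012 prices = Real GDP in 1996 prices × (P_2012/P_1996) = 1172.36 × 1.144 = 1341.18.

$1,341.18 billion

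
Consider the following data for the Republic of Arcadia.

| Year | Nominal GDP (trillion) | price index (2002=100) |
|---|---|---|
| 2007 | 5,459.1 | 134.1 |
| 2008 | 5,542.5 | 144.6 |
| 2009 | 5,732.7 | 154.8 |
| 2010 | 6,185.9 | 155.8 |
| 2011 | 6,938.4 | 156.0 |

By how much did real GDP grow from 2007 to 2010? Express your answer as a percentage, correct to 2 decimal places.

-2.47%

Real GDP 2007 = 5459.1/1.341 = 4070.92.
Real GDP 2010 = 6185.9/1.558 = 3970.41.
Change = 3970.41/4070.92 − 1 = -0.0247.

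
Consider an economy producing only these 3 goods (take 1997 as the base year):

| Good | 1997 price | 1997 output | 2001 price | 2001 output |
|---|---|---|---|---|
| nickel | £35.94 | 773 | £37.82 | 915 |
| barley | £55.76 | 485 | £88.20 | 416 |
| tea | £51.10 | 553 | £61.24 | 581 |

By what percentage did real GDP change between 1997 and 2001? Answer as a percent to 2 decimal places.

3.23%

Real GDP 1997 = Nominal GDP 1997 = 35.94·773 + 55.76·485 + 51.10·553 = 83083.52.
Real GDP 2001 (at 1997 prices) = 35.94·915 + 55.76·416 + 51.10·581 = 85770.36.
Real growth = 85770.36/83083.52 − 1 = 0.0323.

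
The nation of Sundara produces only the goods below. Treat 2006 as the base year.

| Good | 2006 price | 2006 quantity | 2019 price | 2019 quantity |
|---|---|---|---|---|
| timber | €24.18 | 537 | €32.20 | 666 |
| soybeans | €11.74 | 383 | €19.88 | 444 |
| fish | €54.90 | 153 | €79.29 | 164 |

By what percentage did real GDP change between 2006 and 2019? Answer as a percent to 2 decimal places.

Real GDP 2006 = Nominal GDP 2006 = 24.18·537 + 11.74·383 + 54.90·153 = 25880.78.
Real GDP 2019 (at 2006 prices) = 24.18·666 + 11.74·444 + 54.90·164 = 30320.04.
Real growth = 30320.04/25880.78 − 1 = 0.1715.

17.15%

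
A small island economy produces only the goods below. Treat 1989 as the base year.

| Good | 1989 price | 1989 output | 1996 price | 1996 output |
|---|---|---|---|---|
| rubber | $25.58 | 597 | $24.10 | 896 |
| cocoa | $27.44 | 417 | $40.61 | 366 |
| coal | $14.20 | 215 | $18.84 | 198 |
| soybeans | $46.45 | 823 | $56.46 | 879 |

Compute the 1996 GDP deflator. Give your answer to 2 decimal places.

Nominal GDP 1996 = 24.10·896 + 40.61·366 + 18.84·198 + 56.46·879 = 89815.52.
Real GDP 1996 (at 1989 prices) = 25.58·896 + 27.44·366 + 14.20·198 + 46.45·879 = 76603.87.
Deflator = Nominal/Real × 100 = 89815.52/76603.87 × 100 = 117.247.

117.25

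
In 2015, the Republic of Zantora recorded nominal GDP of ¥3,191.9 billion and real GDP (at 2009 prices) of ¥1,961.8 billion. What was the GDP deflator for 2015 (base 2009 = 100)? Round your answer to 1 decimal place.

162.7

GDP deflator = (Nominal / Real) × 100 = 3191.9 / 1961.8 × 100 = 162.70.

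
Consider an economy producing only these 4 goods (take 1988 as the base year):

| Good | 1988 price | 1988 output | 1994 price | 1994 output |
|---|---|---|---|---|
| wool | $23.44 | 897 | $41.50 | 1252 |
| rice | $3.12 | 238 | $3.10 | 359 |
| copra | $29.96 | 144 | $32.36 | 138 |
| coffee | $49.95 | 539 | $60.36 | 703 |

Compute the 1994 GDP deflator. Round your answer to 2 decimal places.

143.39

Nominal GDP 1994 = 41.50·1252 + 3.10·359 + 32.36·138 + 60.36·703 = 99969.66.
Real GDP 1994 (at 1988 prices) = 23.44·1252 + 3.12·359 + 29.96·138 + 49.95·703 = 69716.29.
Deflator = Nominal/Real × 100 = 99969.66/69716.29 × 100 = 143.395.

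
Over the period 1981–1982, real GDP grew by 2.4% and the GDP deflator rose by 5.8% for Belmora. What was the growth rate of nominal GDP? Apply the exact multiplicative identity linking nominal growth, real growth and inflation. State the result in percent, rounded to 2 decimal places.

8.34%

(1 + g_nom) = (1 + g_real)(1 + π) = 1.0240 × 1.0580 = 1.08339.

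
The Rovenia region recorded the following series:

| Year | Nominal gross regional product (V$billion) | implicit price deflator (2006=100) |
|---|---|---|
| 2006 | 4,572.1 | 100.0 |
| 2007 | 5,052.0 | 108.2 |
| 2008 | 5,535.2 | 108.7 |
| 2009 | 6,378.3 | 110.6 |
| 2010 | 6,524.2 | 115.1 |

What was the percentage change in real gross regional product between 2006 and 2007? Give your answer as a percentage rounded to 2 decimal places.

2.12%

Real gross regional product 2006 = 4572.1/1.000 = 4572.10.
Real gross regional product 2007 = 5052.0/1.082 = 4669.13.
Change = 4669.13/4572.10 − 1 = 0.0212.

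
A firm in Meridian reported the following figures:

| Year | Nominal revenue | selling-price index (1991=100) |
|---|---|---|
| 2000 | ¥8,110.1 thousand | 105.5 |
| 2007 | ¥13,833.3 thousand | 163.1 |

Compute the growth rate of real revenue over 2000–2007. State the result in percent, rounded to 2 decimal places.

Deflate each year: 2000 → 8110.1/1.055 = 7687.30; 2007 → 13833.3/1.631 = 8481.48.
So real revenue changed by 8481.48/7687.30 − 1 = 0.1033, i.e. 10.33%.

10.33%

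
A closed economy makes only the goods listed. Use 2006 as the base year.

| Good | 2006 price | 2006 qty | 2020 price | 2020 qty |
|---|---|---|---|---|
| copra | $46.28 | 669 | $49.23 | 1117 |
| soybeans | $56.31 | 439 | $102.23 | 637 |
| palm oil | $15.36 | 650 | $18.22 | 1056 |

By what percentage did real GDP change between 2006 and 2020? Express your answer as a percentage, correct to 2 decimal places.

Real GDP 2006 = Nominal GDP 2006 = 46.28·669 + 56.31·439 + 15.36·650 = 65665.41.
Real GDP 2020 (at 2006 prices) = 46.28·1117 + 56.31·637 + 15.36·1056 = 103784.39.
Real growth = 103784.39/65665.41 − 1 = 0.5805.

58.05%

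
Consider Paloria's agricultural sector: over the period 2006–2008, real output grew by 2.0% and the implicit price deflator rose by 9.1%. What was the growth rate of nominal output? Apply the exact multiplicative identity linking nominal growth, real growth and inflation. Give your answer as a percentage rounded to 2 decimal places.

11.28%

(1 + g_nom) = (1 + g_real)(1 + π) = 1.0200 × 1.0910 = 1.11282.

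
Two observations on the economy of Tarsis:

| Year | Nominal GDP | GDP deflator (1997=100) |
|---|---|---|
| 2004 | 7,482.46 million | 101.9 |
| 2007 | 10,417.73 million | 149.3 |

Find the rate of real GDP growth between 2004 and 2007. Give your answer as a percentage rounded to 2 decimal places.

-4.97%

Deflate each year: 2004 → 7482.46/1.019 = 7342.94; 2007 → 10417.73/1.493 = 6977.72.
So real GDP changed by 6977.72/7342.94 − 1 = -0.0497, i.e. -4.97%.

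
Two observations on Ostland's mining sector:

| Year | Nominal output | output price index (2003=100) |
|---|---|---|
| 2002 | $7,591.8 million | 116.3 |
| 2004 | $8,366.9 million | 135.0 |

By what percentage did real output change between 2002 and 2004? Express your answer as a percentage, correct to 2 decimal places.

Deflate each year: 2002 → 7591.8/1.163 = 6527.77; 2004 → 8366.9/1.350 = 6197.70.
So real output changed by 6197.70/6527.77 − 1 = -0.0506, i.e. -5.06%.

-5.06%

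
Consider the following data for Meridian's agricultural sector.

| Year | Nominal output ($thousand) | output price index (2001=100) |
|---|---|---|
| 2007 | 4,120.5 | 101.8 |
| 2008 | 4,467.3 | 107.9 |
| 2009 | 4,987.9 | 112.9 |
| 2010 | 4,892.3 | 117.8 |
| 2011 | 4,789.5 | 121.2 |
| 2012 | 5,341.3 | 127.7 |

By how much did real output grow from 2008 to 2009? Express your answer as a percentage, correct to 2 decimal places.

Real output 2008 = 4467.3/1.079 = 4140.22.
Real output 2009 = 4987.9/1.129 = 4417.98.
Change = 4417.98/4140.22 − 1 = 0.0671.

6.71%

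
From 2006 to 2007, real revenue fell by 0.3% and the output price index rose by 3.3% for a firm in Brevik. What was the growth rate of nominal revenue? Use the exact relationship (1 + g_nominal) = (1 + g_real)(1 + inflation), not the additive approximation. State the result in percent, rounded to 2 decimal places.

2.99%

(1 + g_nom) = (1 + g_real)(1 + π) = 0.9970 × 1.0330 = 1.02990.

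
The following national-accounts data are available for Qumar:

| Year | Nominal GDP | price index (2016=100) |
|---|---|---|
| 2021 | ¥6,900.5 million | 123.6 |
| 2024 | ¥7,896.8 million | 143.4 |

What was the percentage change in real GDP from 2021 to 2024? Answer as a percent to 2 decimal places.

Real GDP 2021 = 6900.5 / 1.236 = 5582.93.
Real GDP 2024 = 7896.8 / 1.434 = 5506.83.
Real growth = 5506.83 / 5582.93 − 1 = -0.0136.

-1.36%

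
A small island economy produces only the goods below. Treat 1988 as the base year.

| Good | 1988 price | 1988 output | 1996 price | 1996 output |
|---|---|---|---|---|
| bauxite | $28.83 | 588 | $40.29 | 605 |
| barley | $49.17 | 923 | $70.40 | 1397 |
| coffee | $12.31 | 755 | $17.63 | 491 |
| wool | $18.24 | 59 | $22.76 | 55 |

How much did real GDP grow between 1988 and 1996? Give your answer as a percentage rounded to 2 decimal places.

28.16%

Real GDP 1988 = Nominal GDP 1988 = 28.83·588 + 49.17·923 + 12.31·755 + 18.24·59 = 72706.16.
Real GDP 1996 (at 1988 prices) = 28.83·605 + 49.17·1397 + 12.31·491 + 18.24·55 = 93180.05.
Real growth = 93180.05/72706.16 − 1 = 0.2816.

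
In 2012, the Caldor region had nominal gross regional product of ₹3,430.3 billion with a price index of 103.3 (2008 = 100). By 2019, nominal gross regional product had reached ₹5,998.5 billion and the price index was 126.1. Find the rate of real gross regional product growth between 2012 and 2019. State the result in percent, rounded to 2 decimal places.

43.25%

Real gross regional product 2012 = 3430.3 / 1.033 = 3320.72.
Real gross regional product 2019 = 5998.5 / 1.261 = 4756.94.
Real growth = 4756.94 / 3320.72 − 1 = 0.4325.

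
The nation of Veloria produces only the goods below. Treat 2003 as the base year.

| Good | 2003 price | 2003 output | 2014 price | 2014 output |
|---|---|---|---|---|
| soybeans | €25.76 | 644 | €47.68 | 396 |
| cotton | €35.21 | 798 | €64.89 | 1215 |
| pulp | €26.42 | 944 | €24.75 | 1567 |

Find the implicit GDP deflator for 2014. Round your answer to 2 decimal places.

144.63

Nominal GDP 2014 = 47.68·396 + 64.89·1215 + 24.75·1567 = 136505.88.
Real GDP 2014 (at 2003 prices) = 25.76·396 + 35.21·1215 + 26.42·1567 = 94381.25.
Deflator = Nominal/Real × 100 = 136505.88/94381.25 × 100 = 144.632.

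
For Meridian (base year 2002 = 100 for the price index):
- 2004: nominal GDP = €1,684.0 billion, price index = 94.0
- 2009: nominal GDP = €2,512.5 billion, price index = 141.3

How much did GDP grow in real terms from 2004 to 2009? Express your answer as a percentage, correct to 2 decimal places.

Real GDP 2004 = 1684.0 / 0.940 = 1791.49.
Real GDP 2009 = 2512.5 / 1.413 = 1778.13.
Real growth = 1778.13 / 1791.49 − 1 = -0.0075.

-0.75%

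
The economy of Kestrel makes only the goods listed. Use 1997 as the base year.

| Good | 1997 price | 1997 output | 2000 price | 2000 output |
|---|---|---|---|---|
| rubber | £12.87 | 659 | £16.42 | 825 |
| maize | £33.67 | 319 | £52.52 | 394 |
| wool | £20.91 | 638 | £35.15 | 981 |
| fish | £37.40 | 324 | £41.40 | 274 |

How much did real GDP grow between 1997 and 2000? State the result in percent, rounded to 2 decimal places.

Real GDP 1997 = Nominal GDP 1997 = 12.87·659 + 33.67·319 + 20.91·638 + 37.40·324 = 44680.24.
Real GDP 2000 (at 1997 prices) = 12.87·825 + 33.67·394 + 20.91·981 + 37.40·274 = 54644.04.
Real growth = 54644.04/44680.24 − 1 = 0.2230.

22.30%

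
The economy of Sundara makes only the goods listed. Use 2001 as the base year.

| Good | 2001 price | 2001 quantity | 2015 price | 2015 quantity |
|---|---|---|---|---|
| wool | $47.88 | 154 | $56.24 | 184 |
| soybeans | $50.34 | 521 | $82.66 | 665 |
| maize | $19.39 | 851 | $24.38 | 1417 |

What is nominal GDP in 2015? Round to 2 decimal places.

$99863.52

Nominal GDP 2015 = Σ (p_2015 × q_2015) = 56.24·184 + 82.66·665 + 24.38·1417 = 99863.52.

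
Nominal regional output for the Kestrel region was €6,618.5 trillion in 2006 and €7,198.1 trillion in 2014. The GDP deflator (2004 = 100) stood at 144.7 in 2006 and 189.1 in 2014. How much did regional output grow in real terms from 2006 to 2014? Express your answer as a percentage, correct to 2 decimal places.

Real regional output 2006 = 6618.5 / 1.447 = 4573.95.
Real regional output 2014 = 7198.1 / 1.891 = 3806.50.
Real growth = 3806.50 / 4573.95 − 1 = -0.1678.

-16.78%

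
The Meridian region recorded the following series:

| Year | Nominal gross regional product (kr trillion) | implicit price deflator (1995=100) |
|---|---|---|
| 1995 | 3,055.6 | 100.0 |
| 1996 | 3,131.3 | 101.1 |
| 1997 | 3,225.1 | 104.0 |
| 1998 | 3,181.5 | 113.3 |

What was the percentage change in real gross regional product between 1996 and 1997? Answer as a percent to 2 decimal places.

0.12%

Real gross regional product 1996 = 3131.3/1.011 = 3097.23.
Real gross regional product 1997 = 3225.1/1.040 = 3101.06.
Change = 3101.06/3097.23 − 1 = 0.0012.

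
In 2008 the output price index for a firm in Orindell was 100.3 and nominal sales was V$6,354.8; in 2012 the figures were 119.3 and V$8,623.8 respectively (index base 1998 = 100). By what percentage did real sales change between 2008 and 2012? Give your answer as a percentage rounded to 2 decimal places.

Real sales 2008 = 6354.8 / 1.003 = 6335.79.
Real sales 2012 = 8623.8 / 1.193 = 7228.67.
Real growth = 7228.67 / 6335.79 − 1 = 0.1409.

14.09%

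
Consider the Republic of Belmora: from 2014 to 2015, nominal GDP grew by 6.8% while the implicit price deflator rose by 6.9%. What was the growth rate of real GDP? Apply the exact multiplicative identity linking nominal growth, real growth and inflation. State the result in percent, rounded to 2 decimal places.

(1 + g_nom) = (1 + g_real)(1 + π), so g_real = 1.0680 / 1.0690 − 1 = -0.00094.

-0.09%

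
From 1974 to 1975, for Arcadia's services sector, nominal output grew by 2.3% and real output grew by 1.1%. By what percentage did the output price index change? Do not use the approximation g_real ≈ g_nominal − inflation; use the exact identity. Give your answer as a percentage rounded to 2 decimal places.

1.19%

(1 + g_nom) = (1 + g_real)(1 + π), so π = 1.0230 / 1.0110 − 1 = 0.01187.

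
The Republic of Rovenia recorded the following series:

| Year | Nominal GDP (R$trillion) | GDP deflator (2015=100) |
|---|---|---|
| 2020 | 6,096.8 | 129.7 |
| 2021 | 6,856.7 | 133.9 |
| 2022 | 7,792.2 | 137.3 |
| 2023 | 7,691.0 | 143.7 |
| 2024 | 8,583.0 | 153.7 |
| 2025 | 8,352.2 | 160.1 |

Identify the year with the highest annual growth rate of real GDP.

2022

2021: real = 6856.7/1.339 = 5120.76; growth vs 2020 (4700.69) = 8.94%.
2022: real = 7792.2/1.373 = 5675.31; growth vs 2021 (5120.76) = 10.83%.
2023: real = 7691.0/1.437 = 5352.12; growth vs 2022 (5675.31) = -5.69%.
2024: real = 8583.0/1.537 = 5584.26; growth vs 2023 (5352.12) = 4.34%.
2025: real = 8352.2/1.601 = 5216.86; growth vs 2024 (5584.26) = -6.58%.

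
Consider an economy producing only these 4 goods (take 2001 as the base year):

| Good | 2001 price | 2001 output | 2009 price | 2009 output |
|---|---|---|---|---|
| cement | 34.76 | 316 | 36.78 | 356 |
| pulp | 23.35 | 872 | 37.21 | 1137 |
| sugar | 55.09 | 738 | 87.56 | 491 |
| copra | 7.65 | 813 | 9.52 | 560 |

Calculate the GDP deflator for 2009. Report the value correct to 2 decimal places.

Nominal GDP 2009 = 36.78·356 + 37.21·1137 + 87.56·491 + 9.52·560 = 103724.61.
Real GDP 2009 (at 2001 prices) = 34.76·356 + 23.35·1137 + 55.09·491 + 7.65·560 = 70256.70.
Deflator = Nominal/Real × 100 = 103724.61/70256.70 × 100 = 147.637.

147.64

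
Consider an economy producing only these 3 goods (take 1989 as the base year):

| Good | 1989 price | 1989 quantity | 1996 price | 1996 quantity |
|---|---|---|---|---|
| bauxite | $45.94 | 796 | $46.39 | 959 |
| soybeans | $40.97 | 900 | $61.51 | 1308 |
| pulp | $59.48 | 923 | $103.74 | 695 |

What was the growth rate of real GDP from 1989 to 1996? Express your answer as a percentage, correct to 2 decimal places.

Real GDP 1989 = Nominal GDP 1989 = 45.94·796 + 40.97·900 + 59.48·923 = 128341.28.
Real GDP 1996 (at 1989 prices) = 45.94·959 + 40.97·1308 + 59.48·695 = 138983.82.
Real growth = 138983.82/128341.28 − 1 = 0.0829.

8.29%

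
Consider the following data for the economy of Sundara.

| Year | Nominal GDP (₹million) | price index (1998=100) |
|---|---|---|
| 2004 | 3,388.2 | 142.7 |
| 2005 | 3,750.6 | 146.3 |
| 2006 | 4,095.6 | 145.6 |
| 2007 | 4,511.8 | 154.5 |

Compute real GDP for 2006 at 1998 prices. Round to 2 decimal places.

Real GDP 2006 = 4095.6 / 1.456 = 2812.91.

₹2,812.91 million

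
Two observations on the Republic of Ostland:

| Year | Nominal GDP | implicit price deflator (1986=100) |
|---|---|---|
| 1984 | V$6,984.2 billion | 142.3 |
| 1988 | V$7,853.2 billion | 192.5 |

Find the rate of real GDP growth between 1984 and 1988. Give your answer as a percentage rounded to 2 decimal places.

-16.88%

Deflate each year: 1984 → 6984.2/1.423 = 4908.08; 1988 → 7853.2/1.925 = 4079.58.
So real GDP changed by 4079.58/4908.08 − 1 = -0.1688, i.e. -16.88%.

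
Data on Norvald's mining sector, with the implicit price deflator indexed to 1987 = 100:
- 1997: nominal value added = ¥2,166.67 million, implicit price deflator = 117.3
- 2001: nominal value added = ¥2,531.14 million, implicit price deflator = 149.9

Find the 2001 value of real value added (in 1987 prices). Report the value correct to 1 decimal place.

Real value added = Nominal / (implicit price deflator/100) = 2531.14 / 1.499 = 1688.55.

¥1,688.6 million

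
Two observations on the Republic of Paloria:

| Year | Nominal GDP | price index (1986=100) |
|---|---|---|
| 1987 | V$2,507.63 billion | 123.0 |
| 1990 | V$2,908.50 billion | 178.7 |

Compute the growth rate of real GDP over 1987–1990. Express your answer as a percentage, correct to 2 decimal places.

Deflate each year: 1987 → 2507.63/1.230 = 2038.72; 1990 → 2908.50/1.787 = 1627.59.
So real GDP changed by 1627.59/2038.72 − 1 = -0.2017, i.e. -20.17%.

-20.17%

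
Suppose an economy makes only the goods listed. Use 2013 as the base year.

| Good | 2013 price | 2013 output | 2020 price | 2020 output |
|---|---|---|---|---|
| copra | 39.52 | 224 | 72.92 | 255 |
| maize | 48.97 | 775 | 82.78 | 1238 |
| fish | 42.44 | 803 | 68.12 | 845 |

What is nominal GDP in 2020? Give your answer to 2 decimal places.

178637.64

Nominal GDP 2020 = Σ (p_2020 × q_2020) = 72.92·255 + 82.78·1238 + 68.12·845 = 178637.64.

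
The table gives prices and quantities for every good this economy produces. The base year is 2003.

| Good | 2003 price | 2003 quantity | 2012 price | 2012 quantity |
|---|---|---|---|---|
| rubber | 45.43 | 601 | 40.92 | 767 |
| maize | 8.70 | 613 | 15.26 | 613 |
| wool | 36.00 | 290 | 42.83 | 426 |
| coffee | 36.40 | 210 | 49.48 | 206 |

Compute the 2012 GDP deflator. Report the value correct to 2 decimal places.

Nominal GDP 2012 = 40.92·767 + 15.26·613 + 42.83·426 + 49.48·206 = 69178.48.
Real GDP 2012 (at 2003 prices) = 45.43·767 + 8.70·613 + 36.00·426 + 36.40·206 = 63012.31.
Deflator = Nominal/Real × 100 = 69178.48/63012.31 × 100 = 109.786.

109.79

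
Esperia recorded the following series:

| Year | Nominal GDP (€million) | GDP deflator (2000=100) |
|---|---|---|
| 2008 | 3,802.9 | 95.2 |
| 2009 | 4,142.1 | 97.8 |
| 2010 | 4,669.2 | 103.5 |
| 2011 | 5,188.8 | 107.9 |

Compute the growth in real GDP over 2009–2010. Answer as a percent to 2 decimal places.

6.52%

Real GDP 2009 = 4142.1/0.978 = 4235.28.
Real GDP 2010 = 4669.2/1.035 = 4511.30.
Change = 4511.30/4235.28 − 1 = 0.0652.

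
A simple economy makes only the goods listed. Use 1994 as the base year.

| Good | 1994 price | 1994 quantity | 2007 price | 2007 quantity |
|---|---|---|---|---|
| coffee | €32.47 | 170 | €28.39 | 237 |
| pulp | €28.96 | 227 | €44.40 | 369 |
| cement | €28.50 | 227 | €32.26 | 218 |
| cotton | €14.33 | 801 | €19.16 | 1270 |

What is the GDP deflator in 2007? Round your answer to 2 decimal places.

Nominal GDP 2007 = 28.39·237 + 44.40·369 + 32.26·218 + 19.16·1270 = 54477.91.
Real GDP 2007 (at 1994 prices) = 32.47·237 + 28.96·369 + 28.50·218 + 14.33·1270 = 42793.73.
Deflator = Nominal/Real × 100 = 54477.91/42793.73 × 100 = 127.303.

127.30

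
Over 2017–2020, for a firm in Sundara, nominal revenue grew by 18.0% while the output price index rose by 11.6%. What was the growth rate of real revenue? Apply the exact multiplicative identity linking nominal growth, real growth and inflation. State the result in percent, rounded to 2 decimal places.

(1 + g_nom) = (1 + g_real)(1 + π), so g_real = 1.1800 / 1.1160 − 1 = 0.05735.

5.73%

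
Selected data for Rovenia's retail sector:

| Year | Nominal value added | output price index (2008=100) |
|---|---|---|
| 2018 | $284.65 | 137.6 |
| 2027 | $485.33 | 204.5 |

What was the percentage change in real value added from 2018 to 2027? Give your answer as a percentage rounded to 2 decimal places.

14.72%

Real value added 2018 = 284.65 / 1.376 = 206.87.
Real value added 2027 = 485.33 / 2.045 = 237.33.
Real growth = 237.33 / 206.87 − 1 = 0.1472.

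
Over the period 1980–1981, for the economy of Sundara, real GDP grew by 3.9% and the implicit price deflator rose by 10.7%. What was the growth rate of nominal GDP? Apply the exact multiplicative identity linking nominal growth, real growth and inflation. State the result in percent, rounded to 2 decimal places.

(1 + g_nom) = (1 + g_real)(1 + π) = 1.0390 × 1.1070 = 1.15017.

15.02%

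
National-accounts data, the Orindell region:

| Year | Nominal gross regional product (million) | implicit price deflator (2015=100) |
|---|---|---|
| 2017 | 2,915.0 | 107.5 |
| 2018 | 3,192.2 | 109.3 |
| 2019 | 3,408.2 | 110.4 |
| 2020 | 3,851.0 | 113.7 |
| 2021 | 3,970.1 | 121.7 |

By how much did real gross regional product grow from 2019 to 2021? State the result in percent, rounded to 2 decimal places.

5.67%

Real gross regional product 2019 = 3408.2/1.104 = 3087.14.
Real gross regional product 2021 = 3970.1/1.217 = 3262.20.
Change = 3262.20/3087.14 − 1 = 0.0567.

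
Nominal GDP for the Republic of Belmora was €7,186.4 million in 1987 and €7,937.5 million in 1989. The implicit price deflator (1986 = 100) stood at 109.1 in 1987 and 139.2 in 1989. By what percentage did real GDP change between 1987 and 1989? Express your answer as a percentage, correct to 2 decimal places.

-13.43%

Deflate each year: 1987 → 7186.4/1.091 = 6586.98; 1989 → 7937.5/1.392 = 5702.23.
So real GDP changed by 5702.23/6586.98 − 1 = -0.1343, i.e. -13.43%.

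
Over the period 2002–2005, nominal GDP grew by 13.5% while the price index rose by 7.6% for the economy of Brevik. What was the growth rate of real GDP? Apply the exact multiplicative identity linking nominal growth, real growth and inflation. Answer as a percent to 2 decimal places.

5.48%

(1 + g_nom) = (1 + g_real)(1 + π), so g_real = 1.1350 / 1.0760 − 1 = 0.05483.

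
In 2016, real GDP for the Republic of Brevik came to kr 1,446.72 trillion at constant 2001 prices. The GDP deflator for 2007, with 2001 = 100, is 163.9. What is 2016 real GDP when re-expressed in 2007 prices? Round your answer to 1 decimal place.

Real GDP in 2007 prices = Real GDP in 2001 prices × (P_2007/P_2001) = 1446.72 × 1.639 = 2371.17.

kr 2,371.2 trillion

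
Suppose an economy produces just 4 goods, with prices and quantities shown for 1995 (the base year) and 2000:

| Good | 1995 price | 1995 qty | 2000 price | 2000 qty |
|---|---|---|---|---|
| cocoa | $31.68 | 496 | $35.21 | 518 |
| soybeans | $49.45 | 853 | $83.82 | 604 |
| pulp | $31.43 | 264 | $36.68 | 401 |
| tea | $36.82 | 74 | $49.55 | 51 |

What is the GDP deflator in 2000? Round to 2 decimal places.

Nominal GDP 2000 = 35.21·518 + 83.82·604 + 36.68·401 + 49.55·51 = 86101.79.
Real GDP 2000 (at 1995 prices) = 31.68·518 + 49.45·604 + 31.43·401 + 36.82·51 = 60759.29.
Deflator = Nominal/Real × 100 = 86101.79/60759.29 × 100 = 141.710.

141.71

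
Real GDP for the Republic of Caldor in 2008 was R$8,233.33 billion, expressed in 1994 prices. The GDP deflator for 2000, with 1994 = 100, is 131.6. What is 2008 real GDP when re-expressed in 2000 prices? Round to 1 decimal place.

Real GDP in 2000 prices = Real GDP in 1994 prices × (P_2000/P_1994) = 8233.33 × 1.316 = 10835.06.

R$10,835.1 billion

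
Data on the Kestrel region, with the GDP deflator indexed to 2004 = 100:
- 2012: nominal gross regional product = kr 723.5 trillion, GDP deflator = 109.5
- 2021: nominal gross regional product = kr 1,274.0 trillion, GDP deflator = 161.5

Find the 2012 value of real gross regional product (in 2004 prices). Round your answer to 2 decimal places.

kr 660.73 trillion

Real gross regional product = Nominal / (GDP deflator/100) = 723.5 / 1.095 = 660.73.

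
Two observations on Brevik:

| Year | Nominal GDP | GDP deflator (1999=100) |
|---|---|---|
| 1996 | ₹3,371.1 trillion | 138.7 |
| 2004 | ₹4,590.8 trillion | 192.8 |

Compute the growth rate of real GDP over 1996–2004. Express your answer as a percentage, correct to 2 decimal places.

-2.03%

Deflate each year: 1996 → 3371.1/1.387 = 2430.50; 2004 → 4590.8/1.928 = 2381.12.
So real GDP changed by 2381.12/2430.50 − 1 = -0.0203, i.e. -2.03%.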